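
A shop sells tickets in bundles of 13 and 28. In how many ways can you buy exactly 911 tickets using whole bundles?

Need nonnegative integers with 13j + 28k = 911.
gcd(13, 28) = 1, and 13·(13) + 28·(-6) = 1.
So (j₀, k₀) = (11843, -5466); general j = 11843 + 28t, k = -5466 - 13t.
j ≥ 0 ⇒ t ≥ -422; k ≥ 0 ⇒ t ≤ -421. That's 2 values of t.

2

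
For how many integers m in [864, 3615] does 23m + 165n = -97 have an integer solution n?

gcd(165, 23) = 1  (165 = 7*23 + 4, 23 = 5*4 + 3, 4 = 1*3 + 1, 3 = 3*1).
Back-substituting, 23*(-43) + 165*(6) = 1.
Scale by -97: particular solution (4171, -582); reduce m mod 165: (46, -7).
General solution: m = 46 + 165t, n = -7 - 23t for integer t.
864 ≤ 46 + 165t ≤ 3615 gives t ∈ [5, 21], which is 17 values.

17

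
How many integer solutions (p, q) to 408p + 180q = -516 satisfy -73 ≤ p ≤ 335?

27

gcd(408, 180):
  408 = 2×180 + 48
  180 = 3×48 + 36
  48 = 1×36 + 12
  36 = 3×12
so gcd(408, 180) = 12.
Back-substitute for Bézout coefficients:
  12 = 48 - 1×36
  ... = 408×(4) + 180×(-9)
Scale by -43: particular solution (-172, 387); reduce p mod 15: (8, -21).
General solution: p = 8 + 15t, q = -21 - 34t for integer t.
-73 ≤ 8 + 15t ≤ 335 gives t ∈ [-5, 21], which is 27 values.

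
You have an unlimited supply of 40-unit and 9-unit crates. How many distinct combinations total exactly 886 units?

Need nonnegative integers with 40j + 9k = 886.
gcd(40, 9) = 1, and 40·(-2) + 9·(9) = 1.
So (j₀, k₀) = (-1772, 7974); general j = -1772 + 9t, k = 7974 - 40t.
j ≥ 0 ⇒ t ≥ 197; k ≥ 0 ⇒ t ≤ 199. That's 3 values of t.

3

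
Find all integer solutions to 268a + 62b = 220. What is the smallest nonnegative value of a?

gcd(268, 62) = 2.
2 divides 220, so solutions exist.
By Bézout, 268·(-3) + 62·(13) = 2.
Scale by 220/2 = 110: (a₀, b₀) = (-330, 1430).
General solution: a = -330 + 31t, b = 1430 - 134t for integer t.
a ≥ 0: smallest is -330 mod 31 = 11 (at t = 11), with b = -44.

11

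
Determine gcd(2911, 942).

gcd(2911, 942) = 1  (2911 = 3×942 + 85, 942 = 11×85 + 7, 85 = 12×7 + 1, 7 = 7×1).

1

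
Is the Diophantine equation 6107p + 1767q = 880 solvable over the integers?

gcd(6107, 1767):
  6107 = 3·1767 + 806
  1767 = 2·806 + 155
  806 = 5·155 + 31
  155 = 5·31
so gcd(6107, 1767) = 31.
31 does not divide 880 (remainder 12), so no integer solutions.

no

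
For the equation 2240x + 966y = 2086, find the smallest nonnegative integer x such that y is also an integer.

gcd(2240, 966) = 14.
14 divides 2086, so solutions exist.
By Bézout, 2240*(22) + 966*(-51) = 14.
Scale by 2086/14 = 149: (x₀, y₀) = (3278, -7599).
General solution: x = 3278 + 69t, y = -7599 - 160t for integer t.
x ≥ 0: smallest is 3278 mod 69 = 35 (at t = -47), with y = -79.

35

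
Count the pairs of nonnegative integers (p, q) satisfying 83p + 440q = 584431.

gcd(440, 83) = 1.
By Bézout, 83×(-53) + 440×(10) = 1.
One solution: (277, 1276).
General: p = 277 + 440t, q = 1276 - 83t.
p ≥ 0 ⇒ t ≥ 0; q ≥ 0 ⇒ t ≤ 15. So t ∈ [0, 15]: 16 solutions.

16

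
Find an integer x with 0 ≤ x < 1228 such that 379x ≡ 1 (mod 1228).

1147

gcd(1228, 379) = 1.
By Bézout, 379*(-81) + 1228*(25) = 1.
So 379*-81 ≡ 1 (mod 1228), and -81 mod 1228 = 1147.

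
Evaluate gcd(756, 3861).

gcd(3861, 756) = 27  (3861 = 5·756 + 81, 756 = 9·81 + 27, 81 = 3·27).

27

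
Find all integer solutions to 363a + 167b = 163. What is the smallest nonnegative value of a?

gcd(363, 167):
  363 = 2×167 + 29
  167 = 5×29 + 22
  29 = 1×22 + 7
  22 = 3×7 + 1
  7 = 7×1
so gcd(363, 167) = 1.
1 divides 163, so solutions exist.
Back-substitute for Bézout coefficients:
  1 = 22 - 3×7
  ... = 363×(-23) + 167×(50)
Scale by 163/1 = 163: (a₀, b₀) = (-3749, 8150).
General solution: a = -3749 + 167t, b = 8150 - 363t for integer t.
a ≥ 0: smallest is -3749 mod 167 = 92 (at t = 23), with b = -199.

92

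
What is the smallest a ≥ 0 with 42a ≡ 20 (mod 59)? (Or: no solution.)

37

gcd(59, 42) = 1  (59 = 1×42 + 17, 42 = 2×17 + 8, 17 = 2×8 + 1, 8 = 8×1).
1 divides 20, so solutions exist.
Back-substituting, 42×(-7) + 59×(5) = 1.
So 42×(-7) ≡ 1 (mod 59); multiply by 20: a ≡ -140 (mod 59).
Smallest nonnegative: a = -140 mod 59 = 37.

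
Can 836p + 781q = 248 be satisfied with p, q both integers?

gcd(836, 781):
  836 = 1*781 + 55
  781 = 14*55 + 11
  55 = 5*11
so gcd(836, 781) = 11.
11 does not divide 248 (remainder 6), so no integer solutions.

no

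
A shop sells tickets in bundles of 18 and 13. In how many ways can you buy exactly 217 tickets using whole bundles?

Need nonnegative integers with 18j + 13k = 217.
gcd(18, 13) = 1, and 18·(-5) + 13·(7) = 1.
So (j₀, k₀) = (-1085, 1519); general j = -1085 + 13t, k = 1519 - 18t.
j ≥ 0 ⇒ t ≥ 84; k ≥ 0 ⇒ t ≤ 84. That's 1 value of t.

1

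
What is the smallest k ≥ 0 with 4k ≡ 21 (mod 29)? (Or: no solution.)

27

gcd(29, 4):
  29 = 7·4 + 1
  4 = 4·1
so gcd(29, 4) = 1.
1 divides 21, so solutions exist.
Back-substitute for Bézout coefficients:
  1 = 29 - 7·4
  ... = 4·(-7) + 29·(1)
So 4·(-7) ≡ 1 (mod 29); multiply by 21: k ≡ -147 (mod 29).
Smallest nonnegative: k = -147 mod 29 = 27.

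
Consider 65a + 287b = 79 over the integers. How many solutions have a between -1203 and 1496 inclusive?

9

gcd(287, 65) = 1.
By Bézout, 65·(53) + 287·(-12) = 1.
Particular solution: (169, -38).
General solution: a = 169 + 287t, b = -38 - 65t for integer t.
-1203 ≤ 169 + 287t ≤ 1496 gives t ∈ [-4, 4], which is 9 values.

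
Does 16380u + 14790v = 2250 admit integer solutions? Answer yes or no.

yes

gcd(16380, 14790):
  16380 = 1×14790 + 1590
  14790 = 9×1590 + 480
  1590 = 3×480 + 150
  480 = 3×150 + 30
  150 = 5×30
so gcd(16380, 14790) = 30.
30 divides 2250, so integer solutions exist.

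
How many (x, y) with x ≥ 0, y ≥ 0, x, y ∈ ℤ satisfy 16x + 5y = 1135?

gcd(16, 5) = 1  (16 = 3*5 + 1, 5 = 5*1).
Back-substituting, 16*(1) + 5*(-3) = 1.
Scale by 1135: one solution is (1135, -3405). Reduce x mod 5: (0, 227).
General: x = 0 + 5t, y = 227 - 16t.
x ≥ 0 ⇒ t ≥ 0; y ≥ 0 ⇒ t ≤ 14. So t ∈ [0, 14]: 15 solutions.

15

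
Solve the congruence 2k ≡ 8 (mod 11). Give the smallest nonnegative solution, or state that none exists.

4

gcd(11, 2) = 1  (11 = 5·2 + 1, 2 = 2·1).
1 divides 8, so solutions exist.
Back-substituting, 2·(-5) + 11·(1) = 1.
So 2·(-5) ≡ 1 (mod 11); multiply by 8: k ≡ -40 (mod 11).
Smallest nonnegative: k = -40 mod 11 = 4.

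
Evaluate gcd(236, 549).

gcd(549, 236):
  549 = 2·236 + 77
  236 = 3·77 + 5
  77 = 15·5 + 2
  5 = 2·2 + 1
  2 = 2·1
so gcd(549, 236) = 1.

1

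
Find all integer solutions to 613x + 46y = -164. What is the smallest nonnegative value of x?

gcd(613, 46):
  613 = 13×46 + 15
  46 = 3×15 + 1
  15 = 15×1
so gcd(613, 46) = 1.
1 divides -164, so solutions exist.
Back-substitute for Bézout coefficients:
  1 = 46 - 3×15
  ... = 613×(-3) + 46×(40)
Scale by -164/1 = -164: (x₀, y₀) = (492, -6560).
General solution: x = 492 + 46t, y = -6560 - 613t for integer t.
x ≥ 0: smallest is 492 mod 46 = 32 (at t = -10), with y = -430.

32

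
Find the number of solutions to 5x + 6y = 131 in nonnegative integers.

gcd(6, 5):
  6 = 1*5 + 1
  5 = 5*1
so gcd(6, 5) = 1.
Back-substitute for Bézout coefficients:
  1 = 6 - 1*5
  ... = 5*(-1) + 6*(1)
Scale by 131: one solution is (-131, 131). Reduce x mod 6: (1, 21).
General: x = 1 + 6t, y = 21 - 5t.
x ≥ 0 ⇒ t ≥ 0; y ≥ 0 ⇒ t ≤ 4. So t ∈ [0, 4]: 5 solutions.

5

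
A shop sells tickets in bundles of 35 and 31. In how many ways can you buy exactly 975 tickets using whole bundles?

1

Need nonnegative integers with 35j + 31k = 975.
gcd(35, 31) = 1, and 35·(8) + 31·(-9) = 1.
So (j₀, k₀) = (7800, -8775); general j = 7800 + 31t, k = -8775 - 35t.
j ≥ 0 ⇒ t ≥ -251; k ≥ 0 ⇒ t ≤ -251. That's 1 value of t.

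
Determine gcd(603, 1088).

gcd(1088, 603):
  1088 = 1·603 + 485
  603 = 1·485 + 118
  485 = 4·118 + 13
  118 = 9·13 + 1
  13 = 13·1
so gcd(1088, 603) = 1.

1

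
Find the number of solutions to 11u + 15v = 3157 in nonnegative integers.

20

gcd(15, 11) = 1.
By Bézout, 11×(-4) + 15×(3) = 1.
One solution: (2, 209).
General: u = 2 + 15t, v = 209 - 11t.
u ≥ 0 ⇒ t ≥ 0; v ≥ 0 ⇒ t ≤ 19. So t ∈ [0, 19]: 20 solutions.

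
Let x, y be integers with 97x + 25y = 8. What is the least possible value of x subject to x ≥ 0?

gcd(97, 25):
  97 = 3·25 + 22
  25 = 1·22 + 3
  22 = 7·3 + 1
  3 = 3·1
so gcd(97, 25) = 1.
1 divides 8, so solutions exist.
Back-substitute for Bézout coefficients:
  1 = 22 - 7·3
  ... = 97·(8) + 25·(-31)
Scale by 8/1 = 8: (x₀, y₀) = (64, -248).
General solution: x = 64 + 25t, y = -248 - 97t for integer t.
x ≥ 0: smallest is 64 mod 25 = 14 (at t = -2), with y = -54.

14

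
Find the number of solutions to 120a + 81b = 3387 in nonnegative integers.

1

gcd(120, 81) = 3.
By Bézout, 120·(-2) + 81·(3) = 3.
One solution: (10, 27).
General: a = 10 + 27t, b = 27 - 40t.
a ≥ 0 ⇒ t ≥ 0; b ≥ 0 ⇒ t ≤ 0. So t ∈ [0, 0]: 1 solution.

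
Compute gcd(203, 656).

gcd(656, 203) = 1  (656 = 3·203 + 47, 203 = 4·47 + 15, 47 = 3·15 + 2, 15 = 7·2 + 1, 2 = 2·1).

1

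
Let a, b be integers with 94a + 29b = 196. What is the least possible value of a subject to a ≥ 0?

28

gcd(94, 29) = 1  (94 = 3*29 + 7, 29 = 4*7 + 1, 7 = 7*1).
1 divides 196, so solutions exist.
Back-substituting, 94*(-4) + 29*(13) = 1.
Scale by 196/1 = 196: (a₀, b₀) = (-784, 2548).
General solution: a = -784 + 29t, b = 2548 - 94t for integer t.
a ≥ 0: smallest is -784 mod 29 = 28 (at t = 28), with b = -84.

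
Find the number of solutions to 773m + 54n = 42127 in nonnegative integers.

1

gcd(773, 54) = 1  (773 = 14×54 + 17, 54 = 3×17 + 3, 17 = 5×3 + 2, 3 = 1×2 + 1, 2 = 2×1).
Back-substituting, 773×(-19) + 54×(272) = 1.
Scale by 42127: one solution is (-800413, 11458544). Reduce m mod 54: (29, 365).
General: m = 29 + 54t, n = 365 - 773t.
m ≥ 0 ⇒ t ≥ 0; n ≥ 0 ⇒ t ≤ 0. So t ∈ [0, 0]: 1 solution.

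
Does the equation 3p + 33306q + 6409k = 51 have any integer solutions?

gcd(33306, 3) = 3  (33306 = 11102·3).
gcd(3, 6409) = 1.
1 divides 51, so integer solutions exist.

yes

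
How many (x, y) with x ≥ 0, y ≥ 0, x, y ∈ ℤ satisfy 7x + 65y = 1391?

3

gcd(65, 7) = 1.
By Bézout, 7×(28) + 65×(-3) = 1.
One solution: (13, 20).
General: x = 13 + 65t, y = 20 - 7t.
x ≥ 0 ⇒ t ≥ 0; y ≥ 0 ⇒ t ≤ 2. So t ∈ [0, 2]: 3 solutions.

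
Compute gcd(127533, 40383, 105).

21

gcd(127533, 40383) = 21  (127533 = 3×40383 + 6384, 40383 = 6×6384 + 2079, 6384 = 3×2079 + 147, 2079 = 14×147 + 21, 147 = 7×21).
gcd(21, 105) = 21.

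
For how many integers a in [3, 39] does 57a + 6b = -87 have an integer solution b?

gcd(57, 6) = 3  (57 = 9*6 + 3, 6 = 2*3).
Back-substituting, 57*(1) + 6*(-9) = 3.
Scale by -29: particular solution (-29, 261); reduce a mod 2: (1, -24).
General solution: a = 1 + 2t, b = -24 - 19t for integer t.
3 ≤ 1 + 2t ≤ 39 gives t ∈ [1, 19], which is 19 values.

19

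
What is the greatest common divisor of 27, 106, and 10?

1

gcd(106, 27) = 1  (106 = 3·27 + 25, 27 = 1·25 + 2, 25 = 12·2 + 1, 2 = 2·1).
gcd(1, 10) = 1.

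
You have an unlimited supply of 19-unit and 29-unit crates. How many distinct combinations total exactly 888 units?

2

Need nonnegative integers with 19j + 29k = 888.
gcd(19, 29) = 1, and 19·(-3) + 29·(2) = 1.
So (j₀, k₀) = (-2664, 1776); general j = -2664 + 29t, k = 1776 - 19t.
j ≥ 0 ⇒ t ≥ 92; k ≥ 0 ⇒ t ≤ 93. That's 2 values of t.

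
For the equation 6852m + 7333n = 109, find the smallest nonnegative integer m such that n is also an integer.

76

gcd(7333, 6852) = 1  (7333 = 1·6852 + 481, 6852 = 14·481 + 118, 481 = 4·118 + 9, 118 = 13·9 + 1, 9 = 9·1).
1 divides 109, so solutions exist.
Back-substituting, 6852·(808) + 7333·(-755) = 1.
Scale by 109/1 = 109: (m₀, n₀) = (88072, -82295).
General solution: m = 88072 + 7333t, n = -82295 - 6852t for integer t.
m ≥ 0: smallest is 88072 mod 7333 = 76 (at t = -12), with n = -71.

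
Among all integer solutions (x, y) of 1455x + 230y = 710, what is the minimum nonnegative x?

gcd(1455, 230) = 5.
5 divides 710, so solutions exist.
By Bézout, 1455·(-3) + 230·(19) = 5.
Scale by 710/5 = 142: (x₀, y₀) = (-426, 2698).
General solution: x = -426 + 46t, y = 2698 - 291t for integer t.
x ≥ 0: smallest is -426 mod 46 = 34 (at t = 10), with y = -212.

34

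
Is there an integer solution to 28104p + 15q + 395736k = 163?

gcd(28104, 15):
  28104 = 1873·15 + 9
  15 = 1·9 + 6
  9 = 1·6 + 3
  6 = 2·3
so gcd(28104, 15) = 3.
gcd(3, 395736) = 3.
3 does not divide 163 (remainder 1), so no integer solutions.

no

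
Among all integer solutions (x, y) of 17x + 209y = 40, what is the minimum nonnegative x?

gcd(209, 17) = 1.
1 divides 40, so solutions exist.
By Bézout, 17*(-86) + 209*(7) = 1.
Scale by 40/1 = 40: (x₀, y₀) = (-3440, 280).
General solution: x = -3440 + 209t, y = 280 - 17t for integer t.
x ≥ 0: smallest is -3440 mod 209 = 113 (at t = 17), with y = -9.

113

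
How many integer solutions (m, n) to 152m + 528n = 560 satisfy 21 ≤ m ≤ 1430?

22

gcd(528, 152) = 8.
By Bézout, 152·(7) + 528·(-2) = 8.
Particular solution: (28, -7).
General solution: m = 28 + 66t, n = -7 - 19t for integer t.
21 ≤ 28 + 66t ≤ 1430 gives t ∈ [0, 21], which is 22 values.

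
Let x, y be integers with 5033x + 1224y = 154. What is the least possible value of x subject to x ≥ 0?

698

gcd(5033, 1224):
  5033 = 4·1224 + 137
  1224 = 8·137 + 128
  137 = 1·128 + 9
  128 = 14·9 + 2
  9 = 4·2 + 1
  2 = 2·1
so gcd(5033, 1224) = 1.
1 divides 154, so solutions exist.
Back-substitute for Bézout coefficients:
  1 = 9 - 4·2
  ... = 5033·(545) + 1224·(-2241)
Scale by 154/1 = 154: (x₀, y₀) = (83930, -345114).
General solution: x = 83930 + 1224t, y = -345114 - 5033t for integer t.
x ≥ 0: smallest is 83930 mod 1224 = 698 (at t = -68), with y = -2870.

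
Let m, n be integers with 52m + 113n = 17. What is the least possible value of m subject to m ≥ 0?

gcd(113, 52) = 1  (113 = 2·52 + 9, 52 = 5·9 + 7, 9 = 1·7 + 2, 7 = 3·2 + 1, 2 = 2·1).
1 divides 17, so solutions exist.
Back-substituting, 52·(50) + 113·(-23) = 1.
Scale by 17/1 = 17: (m₀, n₀) = (850, -391).
General solution: m = 850 + 113t, n = -391 - 52t for integer t.
m ≥ 0: smallest is 850 mod 113 = 59 (at t = -7), with n = -27.

59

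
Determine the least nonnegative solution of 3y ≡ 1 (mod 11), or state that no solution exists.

gcd(11, 3):
  11 = 3*3 + 2
  3 = 1*2 + 1
  2 = 2*1
so gcd(11, 3) = 1.
1 divides 1, so solutions exist.
Back-substitute for Bézout coefficients:
  1 = 3 - 1*2
  ... = 3*(4) + 11*(-1)
So 3*(4) ≡ 1 (mod 11); multiply by 1: y ≡ 4 (mod 11).
Smallest nonnegative: y = 4 mod 11 = 4.

4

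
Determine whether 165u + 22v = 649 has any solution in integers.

yes

gcd(165, 22) = 11  (165 = 7×22 + 11, 22 = 2×11).
11 divides 649, so integer solutions exist.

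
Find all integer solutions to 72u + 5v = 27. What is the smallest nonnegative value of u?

1

gcd(72, 5):
  72 = 14×5 + 2
  5 = 2×2 + 1
  2 = 2×1
so gcd(72, 5) = 1.
1 divides 27, so solutions exist.
Back-substitute for Bézout coefficients:
  1 = 5 - 2×2
  ... = 72×(-2) + 5×(29)
Scale by 27/1 = 27: (u₀, v₀) = (-54, 783).
General solution: u = -54 + 5t, v = 783 - 72t for integer t.
u ≥ 0: smallest is -54 mod 5 = 1 (at t = 11), with v = -9.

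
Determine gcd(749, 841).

gcd(841, 749):
  841 = 1*749 + 92
  749 = 8*92 + 13
  92 = 7*13 + 1
  13 = 13*1
so gcd(841, 749) = 1.

1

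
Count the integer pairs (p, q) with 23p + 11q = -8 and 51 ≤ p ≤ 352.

gcd(23, 11):
  23 = 2·11 + 1
  11 = 11·1
so gcd(23, 11) = 1.
Back-substitute for Bézout coefficients:
  1 = 23 - 2·11
  ... = 23·(1) + 11·(-2)
Scale by -8: particular solution (-8, 16); reduce p mod 11: (3, -7).
General solution: p = 3 + 11t, q = -7 - 23t for integer t.
51 ≤ 3 + 11t ≤ 352 gives t ∈ [5, 31], which is 27 values.

27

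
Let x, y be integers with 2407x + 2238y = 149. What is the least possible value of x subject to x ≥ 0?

gcd(2407, 2238) = 1  (2407 = 1×2238 + 169, 2238 = 13×169 + 41, 169 = 4×41 + 5, 41 = 8×5 + 1, 5 = 5×1).
1 divides 149, so solutions exist.
Back-substituting, 2407×(-437) + 2238×(470) = 1.
Scale by 149/1 = 149: (x₀, y₀) = (-65113, 70030).
General solution: x = -65113 + 2238t, y = 70030 - 2407t for integer t.
x ≥ 0: smallest is -65113 mod 2238 = 2027 (at t = 30), with y = -2180.

2027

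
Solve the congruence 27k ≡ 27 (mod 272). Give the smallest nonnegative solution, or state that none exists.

1

gcd(272, 27) = 1  (272 = 10*27 + 2, 27 = 13*2 + 1, 2 = 2*1).
1 divides 27, so solutions exist.
Back-substituting, 27*(131) + 272*(-13) = 1.
So 27*(131) ≡ 1 (mod 272); multiply by 27: k ≡ 3537 (mod 272).
Smallest nonnegative: k = 3537 mod 272 = 1.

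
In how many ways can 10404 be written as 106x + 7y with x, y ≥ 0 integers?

14

gcd(106, 7) = 1  (106 = 15×7 + 1, 7 = 7×1).
Back-substituting, 106×(1) + 7×(-15) = 1.
Scale by 10404: one solution is (10404, -156060). Reduce x mod 7: (2, 1456).
General: x = 2 + 7t, y = 1456 - 106t.
x ≥ 0 ⇒ t ≥ 0; y ≥ 0 ⇒ t ≤ 13. So t ∈ [0, 13]: 14 solutions.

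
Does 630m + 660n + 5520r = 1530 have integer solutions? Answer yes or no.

gcd(660, 630):
  660 = 1×630 + 30
  630 = 21×30
so gcd(660, 630) = 30.
gcd(30, 5520) = 30.
30 divides 1530, so integer solutions exist.

yes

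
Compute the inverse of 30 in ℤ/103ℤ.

79

gcd(103, 30):
  103 = 3×30 + 13
  30 = 2×13 + 4
  13 = 3×4 + 1
  4 = 4×1
so gcd(103, 30) = 1.
Back-substitute for Bézout coefficients:
  1 = 13 - 3×4
  ... = 30×(-24) + 103×(7)
So 30×-24 ≡ 1 (mod 103), and -24 mod 103 = 79.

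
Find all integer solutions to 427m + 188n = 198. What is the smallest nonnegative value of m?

26

gcd(427, 188):
  427 = 2×188 + 51
  188 = 3×51 + 35
  51 = 1×35 + 16
  35 = 2×16 + 3
  16 = 5×3 + 1
  3 = 3×1
so gcd(427, 188) = 1.
1 divides 198, so solutions exist.
Back-substitute for Bézout coefficients:
  1 = 16 - 5×3
  ... = 427×(59) + 188×(-134)
Scale by 198/1 = 198: (m₀, n₀) = (11682, -26532).
General solution: m = 11682 + 188t, n = -26532 - 427t for integer t.
m ≥ 0: smallest is 11682 mod 188 = 26 (at t = -62), with n = -58.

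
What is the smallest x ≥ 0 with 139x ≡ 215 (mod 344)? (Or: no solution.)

301

gcd(344, 139):
  344 = 2*139 + 66
  139 = 2*66 + 7
  66 = 9*7 + 3
  7 = 2*3 + 1
  3 = 3*1
so gcd(344, 139) = 1.
1 divides 215, so solutions exist.
Back-substitute for Bézout coefficients:
  1 = 7 - 2*3
  ... = 139*(99) + 344*(-40)
So 139*(99) ≡ 1 (mod 344); multiply by 215: x ≡ 21285 (mod 344).
Smallest nonnegative: x = 21285 mod 344 = 301.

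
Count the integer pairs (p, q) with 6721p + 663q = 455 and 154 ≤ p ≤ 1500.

gcd(6721, 663) = 13.
By Bézout, 6721×(22) + 663×(-223) = 13.
Particular solution: (5, -50).
General solution: p = 5 + 51t, q = -50 - 517t for integer t.
154 ≤ 5 + 51t ≤ 1500 gives t ∈ [3, 29], which is 27 values.

27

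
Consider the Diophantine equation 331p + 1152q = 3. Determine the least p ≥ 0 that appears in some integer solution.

gcd(1152, 331):
  1152 = 3×331 + 159
  331 = 2×159 + 13
  159 = 12×13 + 3
  13 = 4×3 + 1
  3 = 3×1
so gcd(1152, 331) = 1.
1 divides 3, so solutions exist.
Back-substitute for Bézout coefficients:
  1 = 13 - 4×3
  ... = 331×(355) + 1152×(-102)
Scale by 3/1 = 3: (p₀, q₀) = (1065, -306).
General solution: p = 1065 + 1152t, q = -306 - 331t for integer t.
p ≥ 0: smallest is 1065 mod 1152 = 1065 (at t = 0), with q = -306.

1065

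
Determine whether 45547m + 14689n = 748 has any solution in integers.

gcd(45547, 14689):
  45547 = 3×14689 + 1480
  14689 = 9×1480 + 1369
  1480 = 1×1369 + 111
  1369 = 12×111 + 37
  111 = 3×37
so gcd(45547, 14689) = 37.
37 does not divide 748 (remainder 8), so no integer solutions.

no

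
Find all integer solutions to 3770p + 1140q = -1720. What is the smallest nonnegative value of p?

70

gcd(3770, 1140):
  3770 = 3*1140 + 350
  1140 = 3*350 + 90
  350 = 3*90 + 80
  90 = 1*80 + 10
  80 = 8*10
so gcd(3770, 1140) = 10.
10 divides -1720, so solutions exist.
Back-substitute for Bézout coefficients:
  10 = 90 - 1*80
  ... = 3770*(-13) + 1140*(43)
Scale by -1720/10 = -172: (p₀, q₀) = (2236, -7396).
General solution: p = 2236 + 114t, q = -7396 - 377t for integer t.
p ≥ 0: smallest is 2236 mod 114 = 70 (at t = -19), with q = -233.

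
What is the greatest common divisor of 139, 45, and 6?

gcd(139, 45) = 1  (139 = 3·45 + 4, 45 = 11·4 + 1, 4 = 4·1).
gcd(1, 6) = 1.

1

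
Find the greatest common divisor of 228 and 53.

1

gcd(228, 53):
  228 = 4·53 + 16
  53 = 3·16 + 5
  16 = 3·5 + 1
  5 = 5·1
so gcd(228, 53) = 1.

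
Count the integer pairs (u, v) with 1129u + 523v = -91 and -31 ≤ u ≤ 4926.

10

gcd(1129, 523) = 1.
By Bézout, 1129*(-63) + 523*(136) = 1.
Particular solution: (503, -1086).
General solution: u = 503 + 523t, v = -1086 - 1129t for integer t.
-31 ≤ 503 + 523t ≤ 4926 gives t ∈ [-1, 8], which is 10 values.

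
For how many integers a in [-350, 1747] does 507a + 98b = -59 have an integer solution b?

gcd(507, 98) = 1  (507 = 5×98 + 17, 98 = 5×17 + 13, 17 = 1×13 + 4, 13 = 3×4 + 1, 4 = 4×1).
Back-substituting, 507×(-23) + 98×(119) = 1.
Scale by -59: particular solution (1357, -7021); reduce a mod 98: (83, -430).
General solution: a = 83 + 98t, b = -430 - 507t for integer t.
-350 ≤ 83 + 98t ≤ 1747 gives t ∈ [-4, 16], which is 21 values.

21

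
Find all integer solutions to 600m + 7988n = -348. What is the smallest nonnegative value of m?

279

gcd(7988, 600):
  7988 = 13×600 + 188
  600 = 3×188 + 36
  188 = 5×36 + 8
  36 = 4×8 + 4
  8 = 2×4
so gcd(7988, 600) = 4.
4 divides -348, so solutions exist.
Back-substitute for Bézout coefficients:
  4 = 36 - 4×8
  ... = 600×(892) + 7988×(-67)
Scale by -348/4 = -87: (m₀, n₀) = (-77604, 5829).
General solution: m = -77604 + 1997t, n = 5829 - 150t for integer t.
m ≥ 0: smallest is -77604 mod 1997 = 279 (at t = 39), with n = -21.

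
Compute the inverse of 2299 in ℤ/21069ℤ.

gcd(21069, 2299) = 1  (21069 = 9*2299 + 378, 2299 = 6*378 + 31, 378 = 12*31 + 6, 31 = 5*6 + 1, 6 = 6*1).
Back-substituting, 2299*(3400) + 21069*(-371) = 1.
So 2299*3400 ≡ 1 (mod 21069), and 3400 mod 21069 = 3400.

3400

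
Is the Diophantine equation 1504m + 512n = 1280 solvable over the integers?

gcd(1504, 512) = 32  (1504 = 2·512 + 480, 512 = 1·480 + 32, 480 = 15·32).
32 divides 1280, so integer solutions exist.

yes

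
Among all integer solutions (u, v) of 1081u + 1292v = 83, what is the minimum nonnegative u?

367

gcd(1292, 1081) = 1.
1 divides 83, so solutions exist.
By Bézout, 1081×(-447) + 1292×(374) = 1.
Scale by 83/1 = 83: (u₀, v₀) = (-37101, 31042).
General solution: u = -37101 + 1292t, v = 31042 - 1081t for integer t.
u ≥ 0: smallest is -37101 mod 1292 = 367 (at t = 29), with v = -307.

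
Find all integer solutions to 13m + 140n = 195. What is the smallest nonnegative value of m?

15

gcd(140, 13):
  140 = 10·13 + 10
  13 = 1·10 + 3
  10 = 3·3 + 1
  3 = 3·1
so gcd(140, 13) = 1.
1 divides 195, so solutions exist.
Back-substitute for Bézout coefficients:
  1 = 10 - 3·3
  ... = 13·(-43) + 140·(4)
Scale by 195/1 = 195: (m₀, n₀) = (-8385, 780).
General solution: m = -8385 + 140t, n = 780 - 13t for integer t.
m ≥ 0: smallest is -8385 mod 140 = 15 (at t = 60), with n = 0.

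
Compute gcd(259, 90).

gcd(259, 90) = 1  (259 = 2×90 + 79, 90 = 1×79 + 11, 79 = 7×11 + 2, 11 = 5×2 + 1, 2 = 2×1).

1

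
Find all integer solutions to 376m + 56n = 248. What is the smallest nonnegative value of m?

gcd(376, 56):
  376 = 6*56 + 40
  56 = 1*40 + 16
  40 = 2*16 + 8
  16 = 2*8
so gcd(376, 56) = 8.
8 divides 248, so solutions exist.
Back-substitute for Bézout coefficients:
  8 = 40 - 2*16
  ... = 376*(3) + 56*(-20)
Scale by 248/8 = 31: (m₀, n₀) = (93, -620).
General solution: m = 93 + 7t, n = -620 - 47t for integer t.
m ≥ 0: smallest is 93 mod 7 = 2 (at t = -13), with n = -9.

2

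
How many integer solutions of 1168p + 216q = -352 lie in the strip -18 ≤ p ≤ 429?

gcd(1168, 216):
  1168 = 5×216 + 88
  216 = 2×88 + 40
  88 = 2×40 + 8
  40 = 5×8
so gcd(1168, 216) = 8.
Back-substitute for Bézout coefficients:
  8 = 88 - 2×40
  ... = 1168×(5) + 216×(-27)
Scale by -44: particular solution (-220, 1188); reduce p mod 27: (23, -126).
General solution: p = 23 + 27t, q = -126 - 146t for integer t.
-18 ≤ 23 + 27t ≤ 429 gives t ∈ [-1, 15], which is 17 values.

17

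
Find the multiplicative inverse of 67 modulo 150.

gcd(150, 67):
  150 = 2*67 + 16
  67 = 4*16 + 3
  16 = 5*3 + 1
  3 = 3*1
so gcd(150, 67) = 1.
Back-substitute for Bézout coefficients:
  1 = 16 - 5*3
  ... = 67*(-47) + 150*(21)
So 67*-47 ≡ 1 (mod 150), and -47 mod 150 = 103.

103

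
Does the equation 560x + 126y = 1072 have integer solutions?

no

gcd(560, 126) = 14  (560 = 4*126 + 56, 126 = 2*56 + 14, 56 = 4*14).
14 does not divide 1072 (remainder 8), so no integer solutions.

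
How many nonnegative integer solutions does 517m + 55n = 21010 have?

9

gcd(517, 55):
  517 = 9*55 + 22
  55 = 2*22 + 11
  22 = 2*11
so gcd(517, 55) = 11.
Back-substitute for Bézout coefficients:
  11 = 55 - 2*22
  ... = 517*(-2) + 55*(19)
Scale by 1910: one solution is (-3820, 36290). Reduce m mod 5: (0, 382).
General: m = 0 + 5t, n = 382 - 47t.
m ≥ 0 ⇒ t ≥ 0; n ≥ 0 ⇒ t ≤ 8. So t ∈ [0, 8]: 9 solutions.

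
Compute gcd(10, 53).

gcd(53, 10):
  53 = 5·10 + 3
  10 = 3·3 + 1
  3 = 3·1
so gcd(53, 10) = 1.

1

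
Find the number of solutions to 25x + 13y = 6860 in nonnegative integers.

gcd(25, 13) = 1  (25 = 1·13 + 12, 13 = 1·12 + 1, 12 = 12·1).
Back-substituting, 25·(-1) + 13·(2) = 1.
Scale by 6860: one solution is (-6860, 13720). Reduce x mod 13: (4, 520).
General: x = 4 + 13t, y = 520 - 25t.
x ≥ 0 ⇒ t ≥ 0; y ≥ 0 ⇒ t ≤ 20. So t ∈ [0, 20]: 21 solutions.

21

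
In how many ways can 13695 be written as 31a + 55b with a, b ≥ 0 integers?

gcd(55, 31):
  55 = 1*31 + 24
  31 = 1*24 + 7
  24 = 3*7 + 3
  7 = 2*3 + 1
  3 = 3*1
so gcd(55, 31) = 1.
Back-substitute for Bézout coefficients:
  1 = 7 - 2*3
  ... = 31*(16) + 55*(-9)
Scale by 13695: one solution is (219120, -123255). Reduce a mod 55: (0, 249).
General: a = 0 + 55t, b = 249 - 31t.
a ≥ 0 ⇒ t ≥ 0; b ≥ 0 ⇒ t ≤ 8. So t ∈ [0, 8]: 9 solutions.

9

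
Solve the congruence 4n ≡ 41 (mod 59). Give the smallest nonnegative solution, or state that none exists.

gcd(59, 4):
  59 = 14·4 + 3
  4 = 1·3 + 1
  3 = 3·1
so gcd(59, 4) = 1.
1 divides 41, so solutions exist.
Back-substitute for Bézout coefficients:
  1 = 4 - 1·3
  ... = 4·(15) + 59·(-1)
So 4·(15) ≡ 1 (mod 59); multiply by 41: n ≡ 615 (mod 59).
Smallest nonnegative: n = 615 mod 59 = 25.

25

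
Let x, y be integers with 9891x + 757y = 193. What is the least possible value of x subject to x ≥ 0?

19

gcd(9891, 757) = 1.
1 divides 193, so solutions exist.
By Bézout, 9891×(106) + 757×(-1385) = 1.
Scale by 193/1 = 193: (x₀, y₀) = (20458, -267305).
General solution: x = 20458 + 757t, y = -267305 - 9891t for integer t.
x ≥ 0: smallest is 20458 mod 757 = 19 (at t = -27), with y = -248.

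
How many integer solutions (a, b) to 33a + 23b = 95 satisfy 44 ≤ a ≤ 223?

gcd(33, 23) = 1  (33 = 1*23 + 10, 23 = 2*10 + 3, 10 = 3*3 + 1, 3 = 3*1).
Back-substituting, 33*(7) + 23*(-10) = 1.
Scale by 95: particular solution (665, -950); reduce a mod 23: (21, -26).
General solution: a = 21 + 23t, b = -26 - 33t for integer t.
44 ≤ 21 + 23t ≤ 223 gives t ∈ [1, 8], which is 8 values.

8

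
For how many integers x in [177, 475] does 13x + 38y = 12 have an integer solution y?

gcd(38, 13) = 1.
By Bézout, 13*(3) + 38*(-1) = 1.
Particular solution: (36, -12).
General solution: x = 36 + 38t, y = -12 - 13t for integer t.
177 ≤ 36 + 38t ≤ 475 gives t ∈ [4, 11], which is 8 values.

8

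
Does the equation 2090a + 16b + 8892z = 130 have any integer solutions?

gcd(2090, 16) = 2  (2090 = 130·16 + 10, 16 = 1·10 + 6, 10 = 1·6 + 4, 6 = 1·4 + 2, 4 = 2·2).
gcd(2, 8892) = 2.
2 divides 130, so integer solutions exist.

yes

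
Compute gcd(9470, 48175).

gcd(48175, 9470):
  48175 = 5*9470 + 825
  9470 = 11*825 + 395
  825 = 2*395 + 35
  395 = 11*35 + 10
  35 = 3*10 + 5
  10 = 2*5
so gcd(48175, 9470) = 5.

5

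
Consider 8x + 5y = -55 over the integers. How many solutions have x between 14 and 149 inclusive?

27

gcd(8, 5):
  8 = 1×5 + 3
  5 = 1×3 + 2
  3 = 1×2 + 1
  2 = 2×1
so gcd(8, 5) = 1.
Back-substitute for Bézout coefficients:
  1 = 3 - 1×2
  ... = 8×(2) + 5×(-3)
Scale by -55: particular solution (-110, 165); reduce x mod 5: (0, -11).
General solution: x = 0 + 5t, y = -11 - 8t for integer t.
14 ≤ 0 + 5t ≤ 149 gives t ∈ [3, 29], which is 27 values.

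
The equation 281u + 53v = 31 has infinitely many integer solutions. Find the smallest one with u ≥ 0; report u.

45

gcd(281, 53):
  281 = 5*53 + 16
  53 = 3*16 + 5
  16 = 3*5 + 1
  5 = 5*1
so gcd(281, 53) = 1.
1 divides 31, so solutions exist.
Back-substitute for Bézout coefficients:
  1 = 16 - 3*5
  ... = 281*(10) + 53*(-53)
Scale by 31/1 = 31: (u₀, v₀) = (310, -1643).
General solution: u = 310 + 53t, v = -1643 - 281t for integer t.
u ≥ 0: smallest is 310 mod 53 = 45 (at t = -5), with v = -238.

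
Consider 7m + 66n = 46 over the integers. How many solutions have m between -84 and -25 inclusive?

1

gcd(66, 7) = 1  (66 = 9×7 + 3, 7 = 2×3 + 1, 3 = 3×1).
Back-substituting, 7×(19) + 66×(-2) = 1.
Scale by 46: particular solution (874, -92); reduce m mod 66: (16, -1).
General solution: m = 16 + 66t, n = -1 - 7t for integer t.
-84 ≤ 16 + 66t ≤ -25 gives t ∈ [-1, -1], which is 1 value.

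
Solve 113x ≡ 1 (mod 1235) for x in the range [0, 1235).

gcd(1235, 113) = 1.
By Bézout, 113×(-153) + 1235×(14) = 1.
So 113×-153 ≡ 1 (mod 1235), and -153 mod 1235 = 1082.

1082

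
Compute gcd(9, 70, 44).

1

gcd(70, 9):
  70 = 7·9 + 7
  9 = 1·7 + 2
  7 = 3·2 + 1
  2 = 2·1
so gcd(70, 9) = 1.
gcd(1, 44) = 1.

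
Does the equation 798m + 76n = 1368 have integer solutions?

yes

gcd(798, 76):
  798 = 10*76 + 38
  76 = 2*38
so gcd(798, 76) = 38.
38 divides 1368, so integer solutions exist.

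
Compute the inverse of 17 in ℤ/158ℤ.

gcd(158, 17) = 1  (158 = 9*17 + 5, 17 = 3*5 + 2, 5 = 2*2 + 1, 2 = 2*1).
Back-substituting, 17*(-65) + 158*(7) = 1.
So 17*-65 ≡ 1 (mod 158), and -65 mod 158 = 93.

93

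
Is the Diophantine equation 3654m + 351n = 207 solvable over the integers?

yes

gcd(3654, 351) = 9  (3654 = 10*351 + 144, 351 = 2*144 + 63, 144 = 2*63 + 18, 63 = 3*18 + 9, 18 = 2*9).
9 divides 207, so integer solutions exist.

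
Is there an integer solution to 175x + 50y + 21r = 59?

gcd(175, 50):
  175 = 3*50 + 25
  50 = 2*25
so gcd(175, 50) = 25.
gcd(25, 21) = 1.
1 divides 59, so integer solutions exist.

yes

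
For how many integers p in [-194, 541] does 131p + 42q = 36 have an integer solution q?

18

gcd(131, 42) = 1.
By Bézout, 131·(17) + 42·(-53) = 1.
Particular solution: (24, -74).
General solution: p = 24 + 42t, q = -74 - 131t for integer t.
-194 ≤ 24 + 42t ≤ 541 gives t ∈ [-5, 12], which is 18 values.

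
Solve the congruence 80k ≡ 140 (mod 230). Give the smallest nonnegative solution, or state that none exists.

19

gcd(230, 80) = 10.
10 divides 140, so solutions exist.
By Bézout, 80*(3) + 230*(-1) = 10.
So 80*(3) ≡ 10 (mod 230); multiply by 14: k ≡ 42 (mod 23).
Smallest nonnegative: k = 42 mod 23 = 19.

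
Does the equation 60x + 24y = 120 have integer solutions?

gcd(60, 24) = 12  (60 = 2·24 + 12, 24 = 2·12).
12 divides 120, so integer solutions exist.

yes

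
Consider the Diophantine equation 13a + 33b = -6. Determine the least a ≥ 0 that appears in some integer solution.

gcd(33, 13):
  33 = 2·13 + 7
  13 = 1·7 + 6
  7 = 1·6 + 1
  6 = 6·1
so gcd(33, 13) = 1.
1 divides -6, so solutions exist.
Back-substitute for Bézout coefficients:
  1 = 7 - 1·6
  ... = 13·(-5) + 33·(2)
Scale by -6/1 = -6: (a₀, b₀) = (30, -12).
General solution: a = 30 + 33t, b = -12 - 13t for integer t.
a ≥ 0: smallest is 30 mod 33 = 30 (at t = 0), with b = -12.

30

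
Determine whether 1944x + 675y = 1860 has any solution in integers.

gcd(1944, 675) = 27  (1944 = 2·675 + 594, 675 = 1·594 + 81, 594 = 7·81 + 27, 81 = 3·27).
27 does not divide 1860 (remainder 24), so no integer solutions.

no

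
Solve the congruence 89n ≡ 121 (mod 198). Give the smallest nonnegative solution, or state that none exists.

gcd(198, 89):
  198 = 2×89 + 20
  89 = 4×20 + 9
  20 = 2×9 + 2
  9 = 4×2 + 1
  2 = 2×1
so gcd(198, 89) = 1.
1 divides 121, so solutions exist.
Back-substitute for Bézout coefficients:
  1 = 9 - 4×2
  ... = 89×(89) + 198×(-40)
So 89×(89) ≡ 1 (mod 198); multiply by 121: n ≡ 10769 (mod 198).
Smallest nonnegative: n = 10769 mod 198 = 77.

77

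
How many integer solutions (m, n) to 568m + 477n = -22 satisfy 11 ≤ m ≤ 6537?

gcd(568, 477):
  568 = 1·477 + 91
  477 = 5·91 + 22
  91 = 4·22 + 3
  22 = 7·3 + 1
  3 = 3·1
so gcd(568, 477) = 1.
Back-substitute for Bézout coefficients:
  1 = 22 - 7·3
  ... = 568·(-152) + 477·(181)
Scale by -22: particular solution (3344, -3982); reduce m mod 477: (5, -6).
General solution: m = 5 + 477t, n = -6 - 568t for integer t.
11 ≤ 5 + 477t ≤ 6537 gives t ∈ [1, 13], which is 13 values.

13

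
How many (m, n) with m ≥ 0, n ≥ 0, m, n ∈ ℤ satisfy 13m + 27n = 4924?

14

gcd(27, 13) = 1.
By Bézout, 13*(-2) + 27*(1) = 1.
One solution: (7, 179).
General: m = 7 + 27t, n = 179 - 13t.
m ≥ 0 ⇒ t ≥ 0; n ≥ 0 ⇒ t ≤ 13. So t ∈ [0, 13]: 14 solutions.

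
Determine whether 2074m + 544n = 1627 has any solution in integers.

gcd(2074, 544):
  2074 = 3×544 + 442
  544 = 1×442 + 102
  442 = 4×102 + 34
  102 = 3×34
so gcd(2074, 544) = 34.
34 does not divide 1627 (remainder 29), so no integer solutions.

no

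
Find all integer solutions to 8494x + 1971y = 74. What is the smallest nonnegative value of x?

278

gcd(8494, 1971) = 1  (8494 = 4×1971 + 610, 1971 = 3×610 + 141, 610 = 4×141 + 46, 141 = 3×46 + 3, 46 = 15×3 + 1, 3 = 3×1).
1 divides 74, so solutions exist.
Back-substituting, 8494×(643) + 1971×(-2771) = 1.
Scale by 74/1 = 74: (x₀, y₀) = (47582, -205054).
General solution: x = 47582 + 1971t, y = -205054 - 8494t for integer t.
x ≥ 0: smallest is 47582 mod 1971 = 278 (at t = -24), with y = -1198.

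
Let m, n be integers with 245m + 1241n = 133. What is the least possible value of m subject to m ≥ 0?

36

gcd(1241, 245):
  1241 = 5*245 + 16
  245 = 15*16 + 5
  16 = 3*5 + 1
  5 = 5*1
so gcd(1241, 245) = 1.
1 divides 133, so solutions exist.
Back-substitute for Bézout coefficients:
  1 = 16 - 3*5
  ... = 245*(-233) + 1241*(46)
Scale by 133/1 = 133: (m₀, n₀) = (-30989, 6118).
General solution: m = -30989 + 1241t, n = 6118 - 245t for integer t.
m ≥ 0: smallest is -30989 mod 1241 = 36 (at t = 25), with n = -7.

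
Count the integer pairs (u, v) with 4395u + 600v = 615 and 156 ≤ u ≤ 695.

14

gcd(4395, 600) = 15.
By Bézout, 4395*(-3) + 600*(22) = 15.
Particular solution: (37, -270).
General solution: u = 37 + 40t, v = -270 - 293t for integer t.
156 ≤ 37 + 40t ≤ 695 gives t ∈ [3, 16], which is 14 values.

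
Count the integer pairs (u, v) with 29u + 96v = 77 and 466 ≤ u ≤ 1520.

11

gcd(96, 29):
  96 = 3·29 + 9
  29 = 3·9 + 2
  9 = 4·2 + 1
  2 = 2·1
so gcd(96, 29) = 1.
Back-substitute for Bézout coefficients:
  1 = 9 - 4·2
  ... = 29·(-43) + 96·(13)
Scale by 77: particular solution (-3311, 1001); reduce u mod 96: (49, -14).
General solution: u = 49 + 96t, v = -14 - 29t for integer t.
466 ≤ 49 + 96t ≤ 1520 gives t ∈ [5, 15], which is 11 values.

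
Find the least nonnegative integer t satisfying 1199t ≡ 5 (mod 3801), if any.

3037

gcd(3801, 1199) = 1  (3801 = 3·1199 + 204, 1199 = 5·204 + 179, 204 = 1·179 + 25, 179 = 7·25 + 4, 25 = 6·4 + 1, 4 = 4·1).
1 divides 5, so solutions exist.
Back-substituting, 1199·(-913) + 3801·(288) = 1.
So 1199·(-913) ≡ 1 (mod 3801); multiply by 5: t ≡ -4565 (mod 3801).
Smallest nonnegative: t = -4565 mod 3801 = 3037.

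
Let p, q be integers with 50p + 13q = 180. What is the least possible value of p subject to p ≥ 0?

gcd(50, 13) = 1  (50 = 3*13 + 11, 13 = 1*11 + 2, 11 = 5*2 + 1, 2 = 2*1).
1 divides 180, so solutions exist.
Back-substituting, 50*(6) + 13*(-23) = 1.
Scale by 180/1 = 180: (p₀, q₀) = (1080, -4140).
General solution: p = 1080 + 13t, q = -4140 - 50t for integer t.
p ≥ 0: smallest is 1080 mod 13 = 1 (at t = -83), with q = 10.

1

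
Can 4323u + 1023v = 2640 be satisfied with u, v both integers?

yes

gcd(4323, 1023):
  4323 = 4×1023 + 231
  1023 = 4×231 + 99
  231 = 2×99 + 33
  99 = 3×33
so gcd(4323, 1023) = 33.
33 divides 2640, so integer solutions exist.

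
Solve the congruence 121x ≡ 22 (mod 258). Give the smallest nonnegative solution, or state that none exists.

94

gcd(258, 121) = 1.
1 divides 22, so solutions exist.
By Bézout, 121·(-113) + 258·(53) = 1.
So 121·(-113) ≡ 1 (mod 258); multiply by 22: x ≡ -2486 (mod 258).
Smallest nonnegative: x = -2486 mod 258 = 94.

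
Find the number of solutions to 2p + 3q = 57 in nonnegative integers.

gcd(3, 2):
  3 = 1*2 + 1
  2 = 2*1
so gcd(3, 2) = 1.
Back-substitute for Bézout coefficients:
  1 = 3 - 1*2
  ... = 2*(-1) + 3*(1)
Scale by 57: one solution is (-57, 57). Reduce p mod 3: (0, 19).
General: p = 0 + 3t, q = 19 - 2t.
p ≥ 0 ⇒ t ≥ 0; q ≥ 0 ⇒ t ≤ 9. So t ∈ [0, 9]: 10 solutions.

10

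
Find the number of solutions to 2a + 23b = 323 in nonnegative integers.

7

gcd(23, 2):
  23 = 11*2 + 1
  2 = 2*1
so gcd(23, 2) = 1.
Back-substitute for Bézout coefficients:
  1 = 23 - 11*2
  ... = 2*(-11) + 23*(1)
Scale by 323: one solution is (-3553, 323). Reduce a mod 23: (12, 13).
General: a = 12 + 23t, b = 13 - 2t.
a ≥ 0 ⇒ t ≥ 0; b ≥ 0 ⇒ t ≤ 6. So t ∈ [0, 6]: 7 solutions.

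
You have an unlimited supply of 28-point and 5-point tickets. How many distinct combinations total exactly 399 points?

3

Need nonnegative integers with 28j + 5k = 399.
gcd(28, 5) = 1, and 28·(2) + 5·(-11) = 1.
So (j₀, k₀) = (798, -4389); general j = 798 + 5t, k = -4389 - 28t.
j ≥ 0 ⇒ t ≥ -159; k ≥ 0 ⇒ t ≤ -157. That's 3 values of t.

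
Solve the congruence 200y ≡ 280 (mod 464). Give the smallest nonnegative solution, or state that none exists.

13

gcd(464, 200) = 8  (464 = 2×200 + 64, 200 = 3×64 + 8, 64 = 8×8).
8 divides 280, so solutions exist.
Back-substituting, 200×(7) + 464×(-3) = 8.
So 200×(7) ≡ 8 (mod 464); multiply by 35: y ≡ 245 (mod 58).
Smallest nonnegative: y = 245 mod 58 = 13.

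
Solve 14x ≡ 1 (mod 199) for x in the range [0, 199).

gcd(199, 14):
  199 = 14*14 + 3
  14 = 4*3 + 2
  3 = 1*2 + 1
  2 = 2*1
so gcd(199, 14) = 1.
Back-substitute for Bézout coefficients:
  1 = 3 - 1*2
  ... = 14*(-71) + 199*(5)
So 14*-71 ≡ 1 (mod 199), and -71 mod 199 = 128.

128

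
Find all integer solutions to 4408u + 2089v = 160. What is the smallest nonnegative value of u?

gcd(4408, 2089) = 1.
1 divides 160, so solutions exist.
By Bézout, 4408·(-990) + 2089·(2089) = 1.
Scale by 160/1 = 160: (u₀, v₀) = (-158400, 334240).
General solution: u = -158400 + 2089t, v = 334240 - 4408t for integer t.
u ≥ 0: smallest is -158400 mod 2089 = 364 (at t = 76), with v = -768.

364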